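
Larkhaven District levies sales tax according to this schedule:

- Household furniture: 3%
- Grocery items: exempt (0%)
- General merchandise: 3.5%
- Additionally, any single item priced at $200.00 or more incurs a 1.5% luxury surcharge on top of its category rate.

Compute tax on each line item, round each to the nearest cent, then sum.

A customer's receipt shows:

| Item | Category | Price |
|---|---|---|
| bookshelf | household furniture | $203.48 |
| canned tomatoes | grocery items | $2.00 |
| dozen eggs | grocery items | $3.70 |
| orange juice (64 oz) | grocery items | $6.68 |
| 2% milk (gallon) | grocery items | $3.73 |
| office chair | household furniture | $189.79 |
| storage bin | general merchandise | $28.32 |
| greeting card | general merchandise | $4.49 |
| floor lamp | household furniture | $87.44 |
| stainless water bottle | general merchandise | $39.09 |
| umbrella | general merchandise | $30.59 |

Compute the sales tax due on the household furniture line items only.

Bookshelf $203.48: household furniture → 3% + 1.5% surcharge = 4.5% → $9.16
Office chair $189.79: household furniture → 3% → $5.69
Floor lamp $87.44: household furniture → 3% → $2.62
Tax on household furniture = $9.16 + $5.69 + $2.62 = $17.47

$17.47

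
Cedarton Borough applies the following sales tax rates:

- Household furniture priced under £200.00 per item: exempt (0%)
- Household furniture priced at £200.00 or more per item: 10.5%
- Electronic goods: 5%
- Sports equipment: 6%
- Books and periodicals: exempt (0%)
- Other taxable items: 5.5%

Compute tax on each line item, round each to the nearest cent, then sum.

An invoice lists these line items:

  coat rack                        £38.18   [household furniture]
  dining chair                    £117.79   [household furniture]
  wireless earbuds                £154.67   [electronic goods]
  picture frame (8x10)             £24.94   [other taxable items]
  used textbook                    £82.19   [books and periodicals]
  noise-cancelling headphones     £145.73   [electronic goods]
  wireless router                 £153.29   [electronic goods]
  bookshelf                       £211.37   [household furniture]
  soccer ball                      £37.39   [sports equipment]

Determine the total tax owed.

Coat rack £38.18: household furniture, under £200.00 → 0% → £0.00
Dining chair £117.79: household furniture, under £200.00 → 0% → £0.00
Wireless earbuds £154.67: electronic goods → 5% → £7.73
Picture frame (8x10) £24.94: other taxable items → 5.5% → £1.37
Used textbook £82.19: books and periodicals → 0% → £0.00
Noise-cancelling headphones £145.73: electronic goods → 5% → £7.29
Wireless router £153.29: electronic goods → 5% → £7.66
Bookshelf £211.37: household furniture, £200.00 or more → 10.5% → £22.19
Soccer ball £37.39: sports equipment → 6% → £2.24
Total tax = £7.73 + £1.37 + £7.29 + £7.66 + £22.19 + £2.24 = £48.48

£48.48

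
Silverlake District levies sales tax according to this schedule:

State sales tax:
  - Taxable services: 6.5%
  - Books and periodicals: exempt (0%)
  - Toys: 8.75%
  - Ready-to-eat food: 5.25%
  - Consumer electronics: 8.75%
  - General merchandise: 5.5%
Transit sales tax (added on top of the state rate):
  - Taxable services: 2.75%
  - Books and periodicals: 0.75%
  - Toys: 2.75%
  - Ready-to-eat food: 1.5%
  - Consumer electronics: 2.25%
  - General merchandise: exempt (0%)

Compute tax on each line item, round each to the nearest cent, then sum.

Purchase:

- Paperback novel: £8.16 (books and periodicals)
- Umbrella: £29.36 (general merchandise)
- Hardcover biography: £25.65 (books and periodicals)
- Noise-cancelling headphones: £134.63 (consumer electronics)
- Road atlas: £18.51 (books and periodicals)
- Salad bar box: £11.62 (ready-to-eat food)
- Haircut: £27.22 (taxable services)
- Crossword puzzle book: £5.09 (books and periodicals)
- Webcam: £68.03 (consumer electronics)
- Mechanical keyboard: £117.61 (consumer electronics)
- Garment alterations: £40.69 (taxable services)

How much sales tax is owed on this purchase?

£44.33

Paperback novel £8.16: books and periodicals → 0% + 0.75% transit = 0.75% → £0.06
Umbrella £29.36: general merchandise → 5.5% + 0% transit = 5.5% → £1.61
Hardcover biography £25.65: books and periodicals → 0% + 0.75% transit = 0.75% → £0.19
Noise-cancelling headphones £134.63: consumer electronics → 8.75% + 2.25% transit = 11% → £14.81
Road atlas £18.51: books and periodicals → 0% + 0.75% transit = 0.75% → £0.14
Salad bar box £11.62: ready-to-eat food → 5.25% + 1.5% transit = 6.75% → £0.78
Haircut £27.22: taxable services → 6.5% + 2.75% transit = 9.25% → £2.52
Crossword puzzle book £5.09: books and periodicals → 0% + 0.75% transit = 0.75% → £0.04
Webcam £68.03: consumer electronics → 8.75% + 2.25% transit = 11% → £7.48
Mechanical keyboard £117.61: consumer electronics → 8.75% + 2.25% transit = 11% → £12.94
Garment alterations £40.69: taxable services → 6.5% + 2.75% transit = 9.25% → £3.76
Total tax = £0.06 + £1.61 + £0.19 + £14.81 + £0.14 + £0.78 + £2.52 + £0.04 + £7.48 + £12.94 + £3.76 = £44.33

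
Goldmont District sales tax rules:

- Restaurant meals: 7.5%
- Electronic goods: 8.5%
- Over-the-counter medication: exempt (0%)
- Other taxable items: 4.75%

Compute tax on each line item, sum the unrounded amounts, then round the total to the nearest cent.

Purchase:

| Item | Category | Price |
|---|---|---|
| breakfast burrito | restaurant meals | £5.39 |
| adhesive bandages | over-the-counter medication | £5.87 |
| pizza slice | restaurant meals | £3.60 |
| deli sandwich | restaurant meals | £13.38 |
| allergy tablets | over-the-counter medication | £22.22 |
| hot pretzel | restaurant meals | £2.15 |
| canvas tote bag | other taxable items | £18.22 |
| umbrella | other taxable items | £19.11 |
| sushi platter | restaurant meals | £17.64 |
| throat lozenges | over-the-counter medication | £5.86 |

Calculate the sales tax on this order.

Breakfast burrito £5.39: restaurant meals → 7.5% → £0.40425
Adhesive bandages £5.87: over-the-counter medication → 0% → £0.00
Pizza slice £3.60: restaurant meals → 7.5% → £0.27
Deli sandwich £13.38: restaurant meals → 7.5% → £1.0035
Allergy tablets £22.22: over-the-counter medication → 0% → £0.00
Hot pretzel £2.15: restaurant meals → 7.5% → £0.16125
Canvas tote bag £18.22: other taxable items → 4.75% → £0.86545
Umbrella £19.11: other taxable items → 4.75% → £0.907725
Sushi platter £17.64: restaurant meals → 7.5% → £1.323
Throat lozenges £5.86: over-the-counter medication → 0% → £0.00
Unrounded tax sum = £4.935175 → £4.94

£4.94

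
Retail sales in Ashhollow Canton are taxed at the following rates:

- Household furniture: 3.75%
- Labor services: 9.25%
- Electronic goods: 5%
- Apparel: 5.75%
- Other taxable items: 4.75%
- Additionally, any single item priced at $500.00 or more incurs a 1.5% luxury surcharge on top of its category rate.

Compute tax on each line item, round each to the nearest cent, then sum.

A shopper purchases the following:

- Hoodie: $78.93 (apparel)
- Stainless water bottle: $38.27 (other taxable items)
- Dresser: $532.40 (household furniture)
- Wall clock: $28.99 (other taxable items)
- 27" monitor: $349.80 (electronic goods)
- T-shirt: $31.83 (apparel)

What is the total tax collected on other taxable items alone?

$3.20

Stainless water bottle $38.27: other taxable items → 4.75% → $1.82
Wall clock $28.99: other taxable items → 4.75% → $1.38
Tax on other taxable items = $1.82 + $1.38 = $3.20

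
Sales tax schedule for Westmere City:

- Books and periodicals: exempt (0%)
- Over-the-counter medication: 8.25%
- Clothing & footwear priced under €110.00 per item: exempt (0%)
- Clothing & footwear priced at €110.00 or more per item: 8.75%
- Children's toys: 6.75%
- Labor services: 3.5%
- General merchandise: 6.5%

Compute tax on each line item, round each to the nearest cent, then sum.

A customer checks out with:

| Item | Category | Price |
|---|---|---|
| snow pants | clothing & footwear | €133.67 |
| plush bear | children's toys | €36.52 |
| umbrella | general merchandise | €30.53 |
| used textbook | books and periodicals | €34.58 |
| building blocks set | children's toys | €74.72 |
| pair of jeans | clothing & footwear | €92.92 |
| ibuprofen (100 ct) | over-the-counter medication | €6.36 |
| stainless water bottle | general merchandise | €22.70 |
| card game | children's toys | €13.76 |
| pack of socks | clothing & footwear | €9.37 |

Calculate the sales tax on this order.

Snow pants €133.67: clothing & footwear, €110.00 or more → 8.75% → €11.70
Plush bear €36.52: children's toys → 6.75% → €2.47
Umbrella €30.53: general merchandise → 6.5% → €1.98
Used textbook €34.58: books and periodicals → 0% → €0.00
Building blocks set €74.72: children's toys → 6.75% → €5.04
Pair of jeans €92.92: clothing & footwear, under €110.00 → 0% → €0.00
Ibuprofen (100 ct) €6.36: over-the-counter medication → 8.25% → €0.52
Stainless water bottle €22.70: general merchandise → 6.5% → €1.48
Card game €13.76: children's toys → 6.75% → €0.93
Pack of socks €9.37: clothing & footwear, under €110.00 → 0% → €0.00
Total tax = €11.70 + €2.47 + €1.98 + €5.04 + €0.52 + €1.48 + €0.93 = €24.12

€24.12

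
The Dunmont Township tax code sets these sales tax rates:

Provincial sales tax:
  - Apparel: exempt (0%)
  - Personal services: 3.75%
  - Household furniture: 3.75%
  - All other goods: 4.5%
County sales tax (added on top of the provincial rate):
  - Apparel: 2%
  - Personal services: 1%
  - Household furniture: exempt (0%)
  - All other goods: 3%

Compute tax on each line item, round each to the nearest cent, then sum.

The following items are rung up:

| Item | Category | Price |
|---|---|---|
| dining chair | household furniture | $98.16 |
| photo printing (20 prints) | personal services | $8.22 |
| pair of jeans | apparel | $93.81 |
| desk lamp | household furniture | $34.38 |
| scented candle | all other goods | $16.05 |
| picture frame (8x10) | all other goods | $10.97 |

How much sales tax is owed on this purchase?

$9.26

Dining chair $98.16: household furniture → 3.75% + 0% county = 3.75% → $3.68
Photo printing (20 prints) $8.22: personal services → 3.75% + 1% county = 4.75% → $0.39
Pair of jeans $93.81: apparel → 0% + 2% county = 2% → $1.88
Desk lamp $34.38: household furniture → 3.75% + 0% county = 3.75% → $1.29
Scented candle $16.05: all other goods → 4.5% + 3% county = 7.5% → $1.20
Picture frame (8x10) $10.97: all other goods → 4.5% + 3% county = 7.5% → $0.82
Total tax = $3.68 + $0.39 + $1.88 + $1.29 + $1.20 + $0.82 = $9.26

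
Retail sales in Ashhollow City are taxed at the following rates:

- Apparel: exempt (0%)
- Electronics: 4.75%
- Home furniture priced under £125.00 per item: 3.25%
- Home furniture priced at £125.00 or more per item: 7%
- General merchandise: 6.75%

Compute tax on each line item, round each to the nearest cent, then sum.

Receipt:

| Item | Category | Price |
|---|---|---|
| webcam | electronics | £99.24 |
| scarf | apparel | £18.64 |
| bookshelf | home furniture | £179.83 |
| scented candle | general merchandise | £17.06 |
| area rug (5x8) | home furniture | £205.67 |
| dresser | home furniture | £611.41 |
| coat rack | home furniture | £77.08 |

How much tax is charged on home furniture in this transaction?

Bookshelf £179.83: home furniture, £125.00 or more → 7% → £12.59
Area rug (5x8) £205.67: home furniture, £125.00 or more → 7% → £14.40
Dresser £611.41: home furniture, £125.00 or more → 7% → £42.80
Coat rack £77.08: home furniture, under £125.00 → 3.25% → £2.51
Tax on home furniture = £12.59 + £14.40 + £42.80 + £2.51 = £72.30

£72.30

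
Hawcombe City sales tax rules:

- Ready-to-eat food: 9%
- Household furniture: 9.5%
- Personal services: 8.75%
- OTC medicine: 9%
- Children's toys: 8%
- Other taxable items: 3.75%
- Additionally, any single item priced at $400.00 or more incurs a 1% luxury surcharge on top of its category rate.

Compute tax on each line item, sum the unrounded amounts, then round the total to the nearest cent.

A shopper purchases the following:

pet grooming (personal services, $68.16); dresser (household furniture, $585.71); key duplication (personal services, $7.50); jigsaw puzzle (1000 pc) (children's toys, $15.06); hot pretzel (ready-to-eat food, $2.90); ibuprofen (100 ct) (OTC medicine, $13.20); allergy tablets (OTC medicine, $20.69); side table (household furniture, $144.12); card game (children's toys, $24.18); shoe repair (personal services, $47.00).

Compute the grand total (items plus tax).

$1020.89

Pet grooming $68.16: personal services → 8.75% → $5.964
Dresser $585.71: household furniture → 9.5% + 1% surcharge = 10.5% → $61.49955
Key duplication $7.50: personal services → 8.75% → $0.65625
Jigsaw puzzle (1000 pc) $15.06: children's toys → 8% → $1.2048
Hot pretzel $2.90: ready-to-eat food → 9% → $0.261
Ibuprofen (100 ct) $13.20: OTC medicine → 9% → $1.188
Allergy tablets $20.69: OTC medicine → 9% → $1.8621
Side table $144.12: household furniture → 9.5% → $13.6914
Card game $24.18: children's toys → 8% → $1.9344
Shoe repair $47.00: personal services → 8.75% → $4.1125
Subtotal = $928.52; unrounded tax = $92.374 → $92.37; total due = $1020.89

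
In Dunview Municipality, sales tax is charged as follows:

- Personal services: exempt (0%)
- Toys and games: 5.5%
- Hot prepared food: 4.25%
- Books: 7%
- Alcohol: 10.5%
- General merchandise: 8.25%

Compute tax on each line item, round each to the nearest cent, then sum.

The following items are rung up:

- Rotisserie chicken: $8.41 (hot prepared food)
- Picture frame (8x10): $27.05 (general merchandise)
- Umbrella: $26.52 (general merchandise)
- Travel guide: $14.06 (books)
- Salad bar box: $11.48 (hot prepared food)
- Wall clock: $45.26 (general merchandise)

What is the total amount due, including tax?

Rotisserie chicken $8.41: hot prepared food → 4.25% → $0.36
Picture frame (8x10) $27.05: general merchandise → 8.25% → $2.23
Umbrella $26.52: general merchandise → 8.25% → $2.19
Travel guide $14.06: books → 7% → $0.98
Salad bar box $11.48: hot prepared food → 4.25% → $0.49
Wall clock $45.26: general merchandise → 8.25% → $3.73
Subtotal = $132.78; tax = $9.98; total due = $142.76

$142.76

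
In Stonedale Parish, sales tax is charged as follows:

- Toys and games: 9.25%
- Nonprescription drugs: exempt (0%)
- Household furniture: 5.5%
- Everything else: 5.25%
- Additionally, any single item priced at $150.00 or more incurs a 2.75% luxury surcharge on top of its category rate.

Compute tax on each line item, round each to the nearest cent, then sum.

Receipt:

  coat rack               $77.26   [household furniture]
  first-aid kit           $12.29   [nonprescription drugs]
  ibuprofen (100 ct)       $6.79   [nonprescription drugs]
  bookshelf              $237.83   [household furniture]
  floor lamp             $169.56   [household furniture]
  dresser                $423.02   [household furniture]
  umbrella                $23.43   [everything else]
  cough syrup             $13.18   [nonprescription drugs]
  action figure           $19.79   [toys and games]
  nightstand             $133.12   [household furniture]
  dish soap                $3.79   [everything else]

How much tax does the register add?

$83.34

Coat rack $77.26: household furniture → 5.5% → $4.25
First-aid kit $12.29: nonprescription drugs → 0% → $0.00
Ibuprofen (100 ct) $6.79: nonprescription drugs → 0% → $0.00
Bookshelf $237.83: household furniture → 5.5% + 2.75% surcharge = 8.25% → $19.62
Floor lamp $169.56: household furniture → 5.5% + 2.75% surcharge = 8.25% → $13.99
Dresser $423.02: household furniture → 5.5% + 2.75% surcharge = 8.25% → $34.90
Umbrella $23.43: everything else → 5.25% → $1.23
Cough syrup $13.18: nonprescription drugs → 0% → $0.00
Action figure $19.79: toys and games → 9.25% → $1.83
Nightstand $133.12: household furniture → 5.5% → $7.32
Dish soap $3.79: everything else → 5.25% → $0.20
Total tax = $4.25 + $19.62 + $13.99 + $34.90 + $1.23 + $1.83 + $7.32 + $0.20 = $83.34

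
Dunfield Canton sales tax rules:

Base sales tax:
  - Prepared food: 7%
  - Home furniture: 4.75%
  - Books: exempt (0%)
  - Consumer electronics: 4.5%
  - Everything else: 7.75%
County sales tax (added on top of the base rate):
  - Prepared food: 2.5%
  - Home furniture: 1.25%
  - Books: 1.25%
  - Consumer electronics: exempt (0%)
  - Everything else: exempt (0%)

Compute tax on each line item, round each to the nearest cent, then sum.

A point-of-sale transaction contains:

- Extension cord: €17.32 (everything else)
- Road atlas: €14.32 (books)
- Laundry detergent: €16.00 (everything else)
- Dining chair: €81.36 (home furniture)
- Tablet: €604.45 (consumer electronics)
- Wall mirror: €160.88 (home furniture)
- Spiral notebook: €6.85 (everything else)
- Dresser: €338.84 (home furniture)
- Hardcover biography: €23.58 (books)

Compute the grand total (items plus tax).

Extension cord €17.32: everything else → 7.75% + 0% county = 7.75% → €1.34
Road atlas €14.32: books → 0% + 1.25% county = 1.25% → €0.18
Laundry detergent €16.00: everything else → 7.75% + 0% county = 7.75% → €1.24
Dining chair €81.36: home furniture → 4.75% + 1.25% county = 6% → €4.88
Tablet €604.45: consumer electronics → 4.5% + 0% county = 4.5% → €27.20
Wall mirror €160.88: home furniture → 4.75% + 1.25% county = 6% → €9.65
Spiral notebook €6.85: everything else → 7.75% + 0% county = 7.75% → €0.53
Dresser €338.84: home furniture → 4.75% + 1.25% county = 6% → €20.33
Hardcover biography €23.58: books → 0% + 1.25% county = 1.25% → €0.29
Subtotal = €1263.60; tax = €65.64; total due = €1329.24

€1329.24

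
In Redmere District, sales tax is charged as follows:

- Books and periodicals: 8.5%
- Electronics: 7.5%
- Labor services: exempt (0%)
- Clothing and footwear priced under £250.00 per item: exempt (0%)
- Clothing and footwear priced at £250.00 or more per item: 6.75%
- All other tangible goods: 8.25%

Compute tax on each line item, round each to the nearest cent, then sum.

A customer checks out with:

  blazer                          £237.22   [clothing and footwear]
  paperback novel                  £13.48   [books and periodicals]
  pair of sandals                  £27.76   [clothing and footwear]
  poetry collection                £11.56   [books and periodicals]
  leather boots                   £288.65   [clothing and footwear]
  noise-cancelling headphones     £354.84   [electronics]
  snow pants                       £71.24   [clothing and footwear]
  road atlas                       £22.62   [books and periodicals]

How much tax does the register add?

£50.14

Blazer £237.22: clothing and footwear, under £250.00 → 0% → £0.00
Paperback novel £13.48: books and periodicals → 8.5% → £1.15
Pair of sandals £27.76: clothing and footwear, under £250.00 → 0% → £0.00
Poetry collection £11.56: books and periodicals → 8.5% → £0.98
Leather boots £288.65: clothing and footwear, £250.00 or more → 6.75% → £19.48
Noise-cancelling headphones £354.84: electronics → 7.5% → £26.61
Snow pants £71.24: clothing and footwear, under £250.00 → 0% → £0.00
Road atlas £22.62: books and periodicals → 8.5% → £1.92
Total tax = £1.15 + £0.98 + £19.48 + £26.61 + £1.92 = £50.14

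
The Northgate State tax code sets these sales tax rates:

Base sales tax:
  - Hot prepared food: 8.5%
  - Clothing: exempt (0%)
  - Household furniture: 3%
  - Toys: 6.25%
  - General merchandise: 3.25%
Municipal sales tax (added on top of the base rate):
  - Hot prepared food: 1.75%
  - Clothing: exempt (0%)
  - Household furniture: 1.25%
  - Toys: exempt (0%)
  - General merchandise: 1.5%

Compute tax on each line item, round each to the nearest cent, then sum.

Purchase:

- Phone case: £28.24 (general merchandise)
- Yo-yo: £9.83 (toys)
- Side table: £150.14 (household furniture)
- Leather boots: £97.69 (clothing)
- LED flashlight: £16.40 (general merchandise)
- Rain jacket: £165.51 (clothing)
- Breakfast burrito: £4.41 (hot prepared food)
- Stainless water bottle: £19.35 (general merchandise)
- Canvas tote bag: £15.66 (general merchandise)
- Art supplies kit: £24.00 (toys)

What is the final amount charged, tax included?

£543.95

Phone case £28.24: general merchandise → 3.25% + 1.5% municipal = 4.75% → £1.34
Yo-yo £9.83: toys → 6.25% + 0% municipal = 6.25% → £0.61
Side table £150.14: household furniture → 3% + 1.25% municipal = 4.25% → £6.38
Leather boots £97.69: clothing → 0% + 0% municipal = 0% → £0.00
LED flashlight £16.40: general merchandise → 3.25% + 1.5% municipal = 4.75% → £0.78
Rain jacket £165.51: clothing → 0% + 0% municipal = 0% → £0.00
Breakfast burrito £4.41: hot prepared food → 8.5% + 1.75% municipal = 10.25% → £0.45
Stainless water bottle £19.35: general merchandise → 3.25% + 1.5% municipal = 4.75% → £0.92
Canvas tote bag £15.66: general merchandise → 3.25% + 1.5% municipal = 4.75% → £0.74
Art supplies kit £24.00: toys → 6.25% + 0% municipal = 6.25% → £1.50
Subtotal = £531.23; tax = £12.72; total due = £543.95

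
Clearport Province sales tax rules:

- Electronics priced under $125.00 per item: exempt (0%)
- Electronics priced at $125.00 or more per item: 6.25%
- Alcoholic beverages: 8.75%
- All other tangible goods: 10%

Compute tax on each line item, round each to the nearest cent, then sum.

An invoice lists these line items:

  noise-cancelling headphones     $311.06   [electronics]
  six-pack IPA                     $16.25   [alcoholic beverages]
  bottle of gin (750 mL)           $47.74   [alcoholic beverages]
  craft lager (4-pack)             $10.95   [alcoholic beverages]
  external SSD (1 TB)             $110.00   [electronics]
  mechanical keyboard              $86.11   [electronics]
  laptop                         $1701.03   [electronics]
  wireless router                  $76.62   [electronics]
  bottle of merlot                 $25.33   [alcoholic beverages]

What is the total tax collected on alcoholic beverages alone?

Six-pack IPA $16.25: alcoholic beverages → 8.75% → $1.42
Bottle of gin (750 mL) $47.74: alcoholic beverages → 8.75% → $4.18
Craft lager (4-pack) $10.95: alcoholic beverages → 8.75% → $0.96
Bottle of merlot $25.33: alcoholic beverages → 8.75% → $2.22
Tax on alcoholic beverages = $1.42 + $4.18 + $0.96 + $2.22 = $8.78

$8.78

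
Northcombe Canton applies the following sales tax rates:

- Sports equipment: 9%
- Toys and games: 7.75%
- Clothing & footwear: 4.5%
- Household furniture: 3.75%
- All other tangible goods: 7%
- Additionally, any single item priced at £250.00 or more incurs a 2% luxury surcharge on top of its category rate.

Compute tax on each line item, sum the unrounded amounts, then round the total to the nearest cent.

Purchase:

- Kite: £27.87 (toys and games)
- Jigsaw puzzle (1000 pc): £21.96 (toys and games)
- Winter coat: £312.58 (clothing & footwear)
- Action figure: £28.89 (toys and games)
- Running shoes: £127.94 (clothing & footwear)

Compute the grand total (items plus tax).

Kite £27.87: toys and games → 7.75% → £2.159925
Jigsaw puzzle (1000 pc) £21.96: toys and games → 7.75% → £1.7019
Winter coat £312.58: clothing & footwear → 4.5% + 2% surcharge = 6.5% → £20.3177
Action figure £28.89: toys and games → 7.75% → £2.238975
Running shoes £127.94: clothing & footwear → 4.5% → £5.7573
Subtotal = £519.24; unrounded tax = £32.1758 → £32.18; total due = £551.42

£551.42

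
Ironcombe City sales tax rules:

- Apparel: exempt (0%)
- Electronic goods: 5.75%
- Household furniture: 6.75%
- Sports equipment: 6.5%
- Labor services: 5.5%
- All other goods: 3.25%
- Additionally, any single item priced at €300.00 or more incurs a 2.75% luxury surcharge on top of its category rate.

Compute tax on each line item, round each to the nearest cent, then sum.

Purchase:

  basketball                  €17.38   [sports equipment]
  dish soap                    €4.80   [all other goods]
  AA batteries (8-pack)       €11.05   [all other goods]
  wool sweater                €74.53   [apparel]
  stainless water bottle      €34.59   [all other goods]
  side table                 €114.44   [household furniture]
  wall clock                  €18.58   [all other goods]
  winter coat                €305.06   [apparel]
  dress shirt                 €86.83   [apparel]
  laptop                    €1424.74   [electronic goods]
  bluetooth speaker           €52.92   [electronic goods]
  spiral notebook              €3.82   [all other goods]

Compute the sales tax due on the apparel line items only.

Wool sweater €74.53: apparel → 0% → €0.00
Winter coat €305.06: apparel → 0% + 2.75% surcharge = 2.75% → €8.39
Dress shirt €86.83: apparel → 0% → €0.00
Tax on apparel = €0.00 + €8.39 + €0.00 = €8.39

€8.39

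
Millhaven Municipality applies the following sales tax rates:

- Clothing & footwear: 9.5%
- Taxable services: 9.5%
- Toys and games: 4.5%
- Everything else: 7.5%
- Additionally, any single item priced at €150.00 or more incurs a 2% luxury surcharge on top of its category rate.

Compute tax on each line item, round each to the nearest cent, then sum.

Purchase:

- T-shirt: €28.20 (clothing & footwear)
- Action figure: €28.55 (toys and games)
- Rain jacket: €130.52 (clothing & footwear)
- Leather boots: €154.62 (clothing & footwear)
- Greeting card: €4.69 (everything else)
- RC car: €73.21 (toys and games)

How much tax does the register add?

T-shirt €28.20: clothing & footwear → 9.5% → €2.68
Action figure €28.55: toys and games → 4.5% → €1.28
Rain jacket €130.52: clothing & footwear → 9.5% → €12.40
Leather boots €154.62: clothing & footwear → 9.5% + 2% surcharge = 11.5% → €17.78
Greeting card €4.69: everything else → 7.5% → €0.35
RC car €73.21: toys and games → 4.5% → €3.29
Total tax = €2.68 + €1.28 + €12.40 + €17.78 + €0.35 + €3.29 = €37.78

€37.78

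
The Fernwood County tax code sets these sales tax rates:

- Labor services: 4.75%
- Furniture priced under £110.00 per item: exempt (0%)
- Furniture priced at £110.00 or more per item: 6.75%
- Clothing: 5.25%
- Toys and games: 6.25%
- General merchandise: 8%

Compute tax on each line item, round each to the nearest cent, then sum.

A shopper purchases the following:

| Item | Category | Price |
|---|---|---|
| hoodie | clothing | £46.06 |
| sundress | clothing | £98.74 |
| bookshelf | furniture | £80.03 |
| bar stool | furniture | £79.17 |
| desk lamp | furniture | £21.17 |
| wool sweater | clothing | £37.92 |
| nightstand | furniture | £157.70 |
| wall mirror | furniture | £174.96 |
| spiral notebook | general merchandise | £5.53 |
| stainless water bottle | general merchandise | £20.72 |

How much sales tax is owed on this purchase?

£34.14

Hoodie £46.06: clothing → 5.25% → £2.42
Sundress £98.74: clothing → 5.25% → £5.18
Bookshelf £80.03: furniture, under £110.00 → 0% → £0.00
Bar stool £79.17: furniture, under £110.00 → 0% → £0.00
Desk lamp £21.17: furniture, under £110.00 → 0% → £0.00
Wool sweater £37.92: clothing → 5.25% → £1.99
Nightstand £157.70: furniture, £110.00 or more → 6.75% → £10.64
Wall mirror £174.96: furniture, £110.00 or more → 6.75% → £11.81
Spiral notebook £5.53: general merchandise → 8% → £0.44
Stainless water bottle £20.72: general merchandise → 8% → £1.66
Total tax = £2.42 + £5.18 + £1.99 + £10.64 + £11.81 + £0.44 + £1.66 = £34.14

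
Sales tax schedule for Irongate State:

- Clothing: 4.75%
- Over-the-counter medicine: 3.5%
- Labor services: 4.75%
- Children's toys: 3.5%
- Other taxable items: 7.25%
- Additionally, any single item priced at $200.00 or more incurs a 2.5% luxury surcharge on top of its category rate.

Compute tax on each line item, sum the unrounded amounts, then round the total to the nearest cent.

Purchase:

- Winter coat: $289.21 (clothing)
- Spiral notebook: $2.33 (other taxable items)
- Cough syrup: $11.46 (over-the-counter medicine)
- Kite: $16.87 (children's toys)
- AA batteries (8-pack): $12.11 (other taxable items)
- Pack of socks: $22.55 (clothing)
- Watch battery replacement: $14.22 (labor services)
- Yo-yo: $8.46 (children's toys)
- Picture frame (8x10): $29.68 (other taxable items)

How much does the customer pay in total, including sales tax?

$434.09

Winter coat $289.21: clothing → 4.75% + 2.5% surcharge = 7.25% → $20.967725
Spiral notebook $2.33: other taxable items → 7.25% → $0.168925
Cough syrup $11.46: over-the-counter medicine → 3.5% → $0.4011
Kite $16.87: children's toys → 3.5% → $0.59045
AA batteries (8-pack) $12.11: other taxable items → 7.25% → $0.877975
Pack of socks $22.55: clothing → 4.75% → $1.071125
Watch battery replacement $14.22: labor services → 4.75% → $0.67545
Yo-yo $8.46: children's toys → 3.5% → $0.2961
Picture frame (8x10) $29.68: other taxable items → 7.25% → $2.1518
Subtotal = $406.89; unrounded tax = $27.20065 → $27.20; total due = $434.09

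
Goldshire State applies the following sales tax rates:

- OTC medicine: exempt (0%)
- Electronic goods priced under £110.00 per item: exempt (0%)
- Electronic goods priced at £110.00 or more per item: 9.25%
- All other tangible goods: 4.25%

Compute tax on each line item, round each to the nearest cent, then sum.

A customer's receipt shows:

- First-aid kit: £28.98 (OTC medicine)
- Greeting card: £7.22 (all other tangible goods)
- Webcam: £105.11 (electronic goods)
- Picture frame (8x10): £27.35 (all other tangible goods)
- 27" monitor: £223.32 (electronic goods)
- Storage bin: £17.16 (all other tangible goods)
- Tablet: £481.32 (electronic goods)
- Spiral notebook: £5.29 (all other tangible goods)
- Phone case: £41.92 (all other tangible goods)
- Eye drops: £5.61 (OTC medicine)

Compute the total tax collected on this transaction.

£69.38

First-aid kit £28.98: OTC medicine → 0% → £0.00
Greeting card £7.22: all other tangible goods → 4.25% → £0.31
Webcam £105.11: electronic goods, under £110.00 → 0% → £0.00
Picture frame (8x10) £27.35: all other tangible goods → 4.25% → £1.16
27" monitor £223.32: electronic goods, £110.00 or more → 9.25% → £20.66
Storage bin £17.16: all other tangible goods → 4.25% → £0.73
Tablet £481.32: electronic goods, £110.00 or more → 9.25% → £44.52
Spiral notebook £5.29: all other tangible goods → 4.25% → £0.22
Phone case £41.92: all other tangible goods → 4.25% → £1.78
Eye drops £5.61: OTC medicine → 0% → £0.00
Total tax = £0.31 + £1.16 + £20.66 + £0.73 + £44.52 + £0.22 + £1.78 = £69.38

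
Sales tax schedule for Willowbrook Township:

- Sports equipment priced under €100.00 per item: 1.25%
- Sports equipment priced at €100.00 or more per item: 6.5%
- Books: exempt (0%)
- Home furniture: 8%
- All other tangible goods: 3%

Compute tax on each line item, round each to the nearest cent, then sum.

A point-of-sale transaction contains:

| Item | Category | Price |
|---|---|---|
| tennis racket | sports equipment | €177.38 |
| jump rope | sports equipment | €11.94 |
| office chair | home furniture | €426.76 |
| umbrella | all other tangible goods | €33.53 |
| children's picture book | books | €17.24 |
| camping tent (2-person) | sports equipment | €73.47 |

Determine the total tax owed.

Tennis racket €177.38: sports equipment, €100.00 or more → 6.5% → €11.53
Jump rope €11.94: sports equipment, under €100.00 → 1.25% → €0.15
Office chair €426.76: home furniture → 8% → €34.14
Umbrella €33.53: all other tangible goods → 3% → €1.01
Children's picture book €17.24: books → 0% → €0.00
Camping tent (2-person) €73.47: sports equipment, under €100.00 → 1.25% → €0.92
Total tax = €11.53 + €0.15 + €34.14 + €1.01 + €0.92 = €47.75

€47.75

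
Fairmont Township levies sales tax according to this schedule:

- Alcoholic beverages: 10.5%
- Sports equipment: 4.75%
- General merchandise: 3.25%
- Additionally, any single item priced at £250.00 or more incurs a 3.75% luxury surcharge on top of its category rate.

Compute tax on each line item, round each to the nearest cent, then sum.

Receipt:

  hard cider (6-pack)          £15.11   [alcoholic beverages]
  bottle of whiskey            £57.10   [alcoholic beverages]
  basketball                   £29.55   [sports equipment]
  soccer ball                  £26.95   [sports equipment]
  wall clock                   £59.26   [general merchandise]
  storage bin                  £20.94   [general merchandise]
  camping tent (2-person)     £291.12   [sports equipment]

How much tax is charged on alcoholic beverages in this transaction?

£7.59

Hard cider (6-pack) £15.11: alcoholic beverages → 10.5% → £1.59
Bottle of whiskey £57.10: alcoholic beverages → 10.5% → £6.00
Tax on alcoholic beverages = £1.59 + £6.00 = £7.59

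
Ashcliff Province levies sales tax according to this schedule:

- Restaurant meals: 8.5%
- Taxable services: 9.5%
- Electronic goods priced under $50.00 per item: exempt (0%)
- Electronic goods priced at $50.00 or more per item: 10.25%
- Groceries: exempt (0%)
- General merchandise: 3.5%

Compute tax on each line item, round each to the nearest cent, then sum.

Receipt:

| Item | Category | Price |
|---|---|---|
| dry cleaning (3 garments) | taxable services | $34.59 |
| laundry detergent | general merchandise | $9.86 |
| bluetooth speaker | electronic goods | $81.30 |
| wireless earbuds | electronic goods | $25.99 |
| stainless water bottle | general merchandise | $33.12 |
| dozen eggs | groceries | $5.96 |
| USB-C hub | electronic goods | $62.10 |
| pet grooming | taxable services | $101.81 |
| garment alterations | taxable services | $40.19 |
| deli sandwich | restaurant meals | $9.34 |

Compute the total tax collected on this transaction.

Dry cleaning (3 garments) $34.59: taxable services → 9.5% → $3.29
Laundry detergent $9.86: general merchandise → 3.5% → $0.35
Bluetooth speaker $81.30: electronic goods, $50.00 or more → 10.25% → $8.33
Wireless earbuds $25.99: electronic goods, under $50.00 → 0% → $0.00
Stainless water bottle $33.12: general merchandise → 3.5% → $1.16
Dozen eggs $5.96: groceries → 0% → $0.00
USB-C hub $62.10: electronic goods, $50.00 or more → 10.25% → $6.37
Pet grooming $101.81: taxable services → 9.5% → $9.67
Garment alterations $40.19: taxable services → 9.5% → $3.82
Deli sandwich $9.34: restaurant meals → 8.5% → $0.79
Total tax = $3.29 + $0.35 + $8.33 + $1.16 + $6.37 + $9.67 + $3.82 + $0.79 = $33.78

$33.78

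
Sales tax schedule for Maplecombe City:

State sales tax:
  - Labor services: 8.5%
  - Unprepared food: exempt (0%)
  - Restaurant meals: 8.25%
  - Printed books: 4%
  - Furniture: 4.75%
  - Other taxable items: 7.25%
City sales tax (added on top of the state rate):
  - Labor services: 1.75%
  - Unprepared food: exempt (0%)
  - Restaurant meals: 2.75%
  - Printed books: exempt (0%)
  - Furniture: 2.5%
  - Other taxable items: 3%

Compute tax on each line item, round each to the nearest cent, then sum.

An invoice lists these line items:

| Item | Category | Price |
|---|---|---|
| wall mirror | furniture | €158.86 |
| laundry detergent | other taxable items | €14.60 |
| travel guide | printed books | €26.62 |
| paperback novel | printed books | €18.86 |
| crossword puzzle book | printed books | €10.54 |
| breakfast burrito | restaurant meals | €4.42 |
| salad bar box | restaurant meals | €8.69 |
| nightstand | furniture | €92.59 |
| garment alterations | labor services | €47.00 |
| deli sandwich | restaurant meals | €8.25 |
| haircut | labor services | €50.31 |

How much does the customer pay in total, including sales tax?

Wall mirror €158.86: furniture → 4.75% + 2.5% city = 7.25% → €11.52
Laundry detergent €14.60: other taxable items → 7.25% + 3% city = 10.25% → €1.50
Travel guide €26.62: printed books → 4% + 0% city = 4% → €1.06
Paperback novel €18.86: printed books → 4% + 0% city = 4% → €0.75
Crossword puzzle book €10.54: printed books → 4% + 0% city = 4% → €0.42
Breakfast burrito €4.42: restaurant meals → 8.25% + 2.75% city = 11% → €0.49
Salad bar box €8.69: restaurant meals → 8.25% + 2.75% city = 11% → €0.96
Nightstand €92.59: furniture → 4.75% + 2.5% city = 7.25% → €6.71
Garment alterations €47.00: labor services → 8.5% + 1.75% city = 10.25% → €4.82
Deli sandwich €8.25: restaurant meals → 8.25% + 2.75% city = 11% → €0.91
Haircut €50.31: labor services → 8.5% + 1.75% city = 10.25% → €5.16
Subtotal = €440.74; tax = €34.30; total due = €475.04

€475.04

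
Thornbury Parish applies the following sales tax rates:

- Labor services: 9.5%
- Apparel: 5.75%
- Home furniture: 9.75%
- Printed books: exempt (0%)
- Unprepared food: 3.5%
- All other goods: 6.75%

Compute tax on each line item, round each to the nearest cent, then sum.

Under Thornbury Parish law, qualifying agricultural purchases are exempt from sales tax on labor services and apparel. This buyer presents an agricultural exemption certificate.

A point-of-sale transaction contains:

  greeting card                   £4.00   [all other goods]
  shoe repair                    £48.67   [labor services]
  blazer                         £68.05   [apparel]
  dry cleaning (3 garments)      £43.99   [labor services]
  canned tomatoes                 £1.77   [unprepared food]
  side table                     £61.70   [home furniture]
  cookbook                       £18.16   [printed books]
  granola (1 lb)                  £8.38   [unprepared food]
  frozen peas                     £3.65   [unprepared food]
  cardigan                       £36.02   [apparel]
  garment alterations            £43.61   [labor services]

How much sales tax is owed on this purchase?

£6.77

Greeting card £4.00: all other goods → 6.75% → £0.27
Shoe repair £48.67: labor services, buyer-exempt → 0% → £0.00
Blazer £68.05: apparel, buyer-exempt → 0% → £0.00
Dry cleaning (3 garments) £43.99: labor services, buyer-exempt → 0% → £0.00
Canned tomatoes £1.77: unprepared food → 3.5% → £0.06
Side table £61.70: home furniture → 9.75% → £6.02
Cookbook £18.16: printed books → 0% → £0.00
Granola (1 lb) £8.38: unprepared food → 3.5% → £0.29
Frozen peas £3.65: unprepared food → 3.5% → £0.13
Cardigan £36.02: apparel, buyer-exempt → 0% → £0.00
Garment alterations £43.61: labor services, buyer-exempt → 0% → £0.00
Total tax = £0.27 + £0.06 + £6.02 + £0.29 + £0.13 = £6.77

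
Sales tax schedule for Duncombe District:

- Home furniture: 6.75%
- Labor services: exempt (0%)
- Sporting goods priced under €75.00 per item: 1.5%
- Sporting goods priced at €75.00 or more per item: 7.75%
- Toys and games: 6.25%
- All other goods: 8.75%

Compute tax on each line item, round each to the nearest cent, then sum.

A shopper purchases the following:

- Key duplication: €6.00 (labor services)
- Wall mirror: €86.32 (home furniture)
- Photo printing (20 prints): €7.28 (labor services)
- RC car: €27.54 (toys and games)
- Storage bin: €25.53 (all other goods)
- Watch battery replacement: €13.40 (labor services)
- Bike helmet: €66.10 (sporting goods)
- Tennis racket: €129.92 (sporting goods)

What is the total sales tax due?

Key duplication €6.00: labor services → 0% → €0.00
Wall mirror €86.32: home furniture → 6.75% → €5.83
Photo printing (20 prints) €7.28: labor services → 0% → €0.00
RC car €27.54: toys and games → 6.25% → €1.72
Storage bin €25.53: all other goods → 8.75% → €2.23
Watch battery replacement €13.40: labor services → 0% → €0.00
Bike helmet €66.10: sporting goods, under €75.00 → 1.5% → €0.99
Tennis racket €129.92: sporting goods, €75.00 or more → 7.75% → €10.07
Total tax = €5.83 + €1.72 + €2.23 + €0.99 + €10.07 = €20.84

€20.84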